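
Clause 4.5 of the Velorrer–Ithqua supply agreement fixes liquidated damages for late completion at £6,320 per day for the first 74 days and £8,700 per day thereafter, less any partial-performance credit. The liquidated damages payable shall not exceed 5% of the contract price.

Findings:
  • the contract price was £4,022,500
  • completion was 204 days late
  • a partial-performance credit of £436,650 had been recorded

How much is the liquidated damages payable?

First 74 days: 74 × £6,320 = £467,680
Remaining days: (204 − 74) × £8,700 = £1,131,000
Accrued per-day damages: £467,680 + £1,131,000 = £1,598,680
Less partial-performance credit: £1,598,680 − £436,650 = £1,162,030
Cap: 5% of £4,022,500 = £201,125
Cap at £201,125: £1,162,030 exceeds the cap → £201,125

£201,125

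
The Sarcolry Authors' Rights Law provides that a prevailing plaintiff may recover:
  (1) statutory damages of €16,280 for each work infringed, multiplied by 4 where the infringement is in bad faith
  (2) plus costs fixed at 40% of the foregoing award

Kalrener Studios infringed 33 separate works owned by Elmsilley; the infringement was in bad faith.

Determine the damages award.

€3,008,544

Statutory damages: 33 × €16,280 = €537,240
Multiplied by 4: 4 × €537,240 = €2,148,960
Costs: 40% of €2,148,960 = €859,584
Award plus costs: €2,148,960 + €859,584 = €3,008,544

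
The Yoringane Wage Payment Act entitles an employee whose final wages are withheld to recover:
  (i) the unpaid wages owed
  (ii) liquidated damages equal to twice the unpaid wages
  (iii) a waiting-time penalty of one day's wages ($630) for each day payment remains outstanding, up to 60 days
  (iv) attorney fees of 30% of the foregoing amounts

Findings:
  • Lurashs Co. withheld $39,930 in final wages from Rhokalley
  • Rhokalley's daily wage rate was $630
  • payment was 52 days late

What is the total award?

$198,315

Doubled: 2 × $39,930 = $79,860
Penalty days: min(52, 60) = 52
Waiting-time penalty: 52 × $630 = $32,760
Subtotal: $39,930 + $79,860 + $32,760 = $152,550
Attorney fees: 30% of $152,550 = $45,765
Total award: $152,550 + $45,765 = $198,315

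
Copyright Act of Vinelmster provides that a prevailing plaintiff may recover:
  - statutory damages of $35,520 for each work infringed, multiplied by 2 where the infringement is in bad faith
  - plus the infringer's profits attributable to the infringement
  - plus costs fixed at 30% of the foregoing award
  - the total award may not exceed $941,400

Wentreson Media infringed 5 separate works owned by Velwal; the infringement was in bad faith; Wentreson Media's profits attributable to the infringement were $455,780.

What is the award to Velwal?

Statutory damages: 5 × $35,520 = $177,600
Doubled: 2 × $177,600 = $355,200
Combined award: $355,200 + $455,780 = $810,980
Costs: 30% of $810,980 = $243,294
Award plus costs: $810,980 + $243,294 = $1,054,274
Cap at $941,400: $1,054,274 exceeds the cap → $941,400

Award: $941,400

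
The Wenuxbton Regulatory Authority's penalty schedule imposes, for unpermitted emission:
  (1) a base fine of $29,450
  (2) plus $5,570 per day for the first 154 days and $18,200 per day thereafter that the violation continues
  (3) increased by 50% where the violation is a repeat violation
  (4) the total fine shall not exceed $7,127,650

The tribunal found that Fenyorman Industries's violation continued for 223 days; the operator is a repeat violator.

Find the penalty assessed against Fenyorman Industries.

$3,214,545

First 154 days: 154 × $5,570 = $857,780
Remaining days: (223 − 154) × $18,200 = $1,255,800
Per-day component: $857,780 + $1,255,800 = $2,113,580
Base plus per-day: $29,450 + $2,113,580 = $2,143,030
Enhancement: 50% of $2,143,030 = $1,071,515
Enhanced fine: $2,143,030 + $1,071,515 = $3,214,545
Cap at $7,127,650: $3,214,545 is within the cap, no reduction.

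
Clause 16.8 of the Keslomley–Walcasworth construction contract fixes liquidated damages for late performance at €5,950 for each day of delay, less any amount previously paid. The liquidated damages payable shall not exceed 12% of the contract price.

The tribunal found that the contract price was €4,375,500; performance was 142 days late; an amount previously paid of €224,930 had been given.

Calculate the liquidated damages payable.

€525,060

Per-day damages: 142 × €5,950 = €844,900
Less amount previously paid: €844,900 − €224,930 = €619,970
Cap: 12% of €4,375,500 = €525,060
Cap at €525,060: €619,970 exceeds the cap → €525,060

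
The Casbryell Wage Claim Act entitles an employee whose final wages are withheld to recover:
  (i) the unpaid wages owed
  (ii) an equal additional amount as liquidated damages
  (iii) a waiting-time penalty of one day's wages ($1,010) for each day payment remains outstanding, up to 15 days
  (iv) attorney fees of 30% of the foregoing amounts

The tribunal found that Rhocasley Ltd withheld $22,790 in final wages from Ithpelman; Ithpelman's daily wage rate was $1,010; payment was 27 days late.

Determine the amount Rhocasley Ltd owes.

Liquidated damages (equal amount): $22,790
Penalty days: min(27, 15) = 15
Waiting-time penalty: 15 × $1,010 = $15,150
Subtotal: $22,790 + $22,790 + $15,150 = $60,730
Attorney fees: 30% of $60,730 = $18,219
Total award: $60,730 + $18,219 = $78,949

$78,949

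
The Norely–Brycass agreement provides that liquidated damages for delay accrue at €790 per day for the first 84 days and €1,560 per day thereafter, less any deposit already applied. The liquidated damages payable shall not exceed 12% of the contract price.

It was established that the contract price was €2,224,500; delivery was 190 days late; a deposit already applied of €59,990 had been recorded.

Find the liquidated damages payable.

First 84 days: 84 × €790 = €66,360
Remaining days: (190 − 84) × €1,560 = €165,360
Accrued per-day damages: €66,360 + €165,360 = €231,720
Less deposit already applied: €231,720 − €59,990 = €171,730
Cap: 12% of €2,224,500 = €266,940
Cap at €266,940: €171,730 is within the cap, no reduction.

Liquidated damages: €171,730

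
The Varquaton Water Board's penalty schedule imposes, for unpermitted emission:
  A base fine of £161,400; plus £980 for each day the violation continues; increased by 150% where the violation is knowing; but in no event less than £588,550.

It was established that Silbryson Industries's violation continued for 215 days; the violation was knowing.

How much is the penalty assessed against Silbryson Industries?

Per-day component: 215 × £980 = £210,700
Base plus per-day: £161,400 + £210,700 = £372,100
Enhancement: 150% of £372,100 = £558,150
Enhanced fine: £372,100 + £558,150 = £930,250
Minimum £588,550: £930,250 meets the minimum, no increase.

Civil penalty: £930,250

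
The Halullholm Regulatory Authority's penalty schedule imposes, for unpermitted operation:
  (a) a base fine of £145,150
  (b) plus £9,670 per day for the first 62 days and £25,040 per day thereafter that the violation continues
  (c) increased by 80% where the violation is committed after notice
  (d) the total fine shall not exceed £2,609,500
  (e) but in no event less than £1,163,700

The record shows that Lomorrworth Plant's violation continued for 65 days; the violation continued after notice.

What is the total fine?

£1,475,658

First 62 days: 62 × £9,670 = £599,540
Remaining days: (65 − 62) × £25,040 = £75,120
Per-day component: £599,540 + £75,120 = £674,660
Base plus per-day: £145,150 + £674,660 = £819,810
Enhancement: 80% of £819,810 = £655,848
Enhanced fine: £819,810 + £655,848 = £1,475,658
Cap at £2,609,500: £1,475,658 is within the cap, no reduction.
Minimum £1,163,700: £1,475,658 meets the minimum, no increase.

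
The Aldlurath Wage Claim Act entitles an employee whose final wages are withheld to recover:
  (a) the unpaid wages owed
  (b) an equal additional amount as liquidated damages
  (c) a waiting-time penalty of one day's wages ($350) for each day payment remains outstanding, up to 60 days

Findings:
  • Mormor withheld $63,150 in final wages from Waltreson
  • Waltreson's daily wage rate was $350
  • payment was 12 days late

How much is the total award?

Liquidated damages (equal amount): $63,150
Penalty days: min(12, 60) = 12
Waiting-time penalty: 12 × $350 = $4,200
Total award: $63,150 + $63,150 + $4,200 = $130,500

$130,500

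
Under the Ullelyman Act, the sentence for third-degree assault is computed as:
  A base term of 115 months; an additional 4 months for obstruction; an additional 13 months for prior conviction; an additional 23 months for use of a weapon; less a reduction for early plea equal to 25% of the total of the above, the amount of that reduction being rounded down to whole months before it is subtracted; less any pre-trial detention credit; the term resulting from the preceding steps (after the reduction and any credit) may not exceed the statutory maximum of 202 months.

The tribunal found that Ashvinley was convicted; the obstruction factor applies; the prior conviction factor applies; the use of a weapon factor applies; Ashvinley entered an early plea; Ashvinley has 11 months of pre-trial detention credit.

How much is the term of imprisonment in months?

Obstruction enhancement: +4 months
Prior conviction enhancement: +13 months
Use of a weapon enhancement: +23 months
Adjusted term: 115 months + 4 months + 13 months + 23 months = 155 months
Early plea reduction: 25% of 155 months = 38 months (rounded down)
After reduction: 155 − 38 = 117 months
Less pre-trial detention credit: 117 months − 11 months = 106 months
Cap at 202 months: 106 months is within the cap, no reduction.

Sentence: 106 months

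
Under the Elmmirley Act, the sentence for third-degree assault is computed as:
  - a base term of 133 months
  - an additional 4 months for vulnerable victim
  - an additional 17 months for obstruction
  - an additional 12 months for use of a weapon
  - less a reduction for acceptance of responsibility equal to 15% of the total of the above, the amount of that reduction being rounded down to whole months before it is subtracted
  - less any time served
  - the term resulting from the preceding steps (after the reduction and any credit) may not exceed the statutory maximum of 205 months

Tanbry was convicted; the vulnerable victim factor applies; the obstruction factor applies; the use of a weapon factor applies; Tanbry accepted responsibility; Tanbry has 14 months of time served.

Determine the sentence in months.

128 months

Vulnerable victim enhancement: +4 months
Obstruction enhancement: +17 months
Use of a weapon enhancement: +12 months
Adjusted term: 133 months + 4 months + 17 months + 12 months = 166 months
Acceptance of responsibility reduction: 15% of 166 months = 24 months (rounded down)
After reduction: 166 − 24 = 142 months
Less time served: 142 months − 14 months = 128 months
Cap at 205 months: 128 months is within the cap, no reduction.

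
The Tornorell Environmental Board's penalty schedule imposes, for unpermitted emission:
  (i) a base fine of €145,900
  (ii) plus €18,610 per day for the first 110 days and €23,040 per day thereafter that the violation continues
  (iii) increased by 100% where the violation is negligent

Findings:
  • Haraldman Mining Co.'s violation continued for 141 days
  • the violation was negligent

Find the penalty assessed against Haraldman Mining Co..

Civil penalty: €5,814,480

First 110 days: 110 × €18,610 = €2,047,100
Remaining days: (141 − 110) × €23,040 = €714,240
Per-day component: €2,047,100 + €714,240 = €2,761,340
Base plus per-day: €145,900 + €2,761,340 = €2,907,240
Enhancement: 100% of €2,907,240 = €2,907,240
Enhanced fine: €2,907,240 + €2,907,240 = €5,814,480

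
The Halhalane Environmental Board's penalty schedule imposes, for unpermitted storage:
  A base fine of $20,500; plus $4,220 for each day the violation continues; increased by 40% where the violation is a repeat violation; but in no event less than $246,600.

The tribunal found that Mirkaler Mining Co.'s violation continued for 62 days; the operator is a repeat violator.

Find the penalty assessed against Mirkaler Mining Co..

$394,996

Per-day component: 62 × $4,220 = $261,640
Base plus per-day: $20,500 + $261,640 = $282,140
Enhancement: 40% of $282,140 = $112,856
Enhanced fine: $282,140 + $112,856 = $394,996
Minimum $246,600: $394,996 meets the minimum, no increase.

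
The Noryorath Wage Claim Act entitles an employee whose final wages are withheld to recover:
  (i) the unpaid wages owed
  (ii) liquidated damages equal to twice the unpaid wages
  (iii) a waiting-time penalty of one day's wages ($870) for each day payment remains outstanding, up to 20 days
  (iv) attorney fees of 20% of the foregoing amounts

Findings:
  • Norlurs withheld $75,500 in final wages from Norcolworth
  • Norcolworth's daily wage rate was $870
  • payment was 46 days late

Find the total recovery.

Doubled: 2 × $75,500 = $151,000
Penalty days: min(46, 20) = 20
Waiting-time penalty: 20 × $870 = $17,400
Subtotal: $75,500 + $151,000 + $17,400 = $243,900
Attorney fees: 20% of $243,900 = $48,780
Total award: $243,900 + $48,780 = $292,680

$292,680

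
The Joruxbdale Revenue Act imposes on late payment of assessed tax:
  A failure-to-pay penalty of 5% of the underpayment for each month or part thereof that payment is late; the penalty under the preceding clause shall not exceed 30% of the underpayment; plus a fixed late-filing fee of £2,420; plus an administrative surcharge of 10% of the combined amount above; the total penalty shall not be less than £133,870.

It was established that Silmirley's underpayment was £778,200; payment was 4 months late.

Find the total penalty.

Penalty: £173,866

Accrued rate: 5% × 4 = 20%, capped at 30% → 20%
Failure-to-pay penalty: 20% of £778,200 = £155,640
Penalty before surcharge: £155,640 + £2,420 = £158,060
Administrative surcharge: 10% of £158,060 = £15,806
Total penalty: £158,060 + £15,806 = £173,866
Minimum £133,870: £173,866 meets the minimum, no increase.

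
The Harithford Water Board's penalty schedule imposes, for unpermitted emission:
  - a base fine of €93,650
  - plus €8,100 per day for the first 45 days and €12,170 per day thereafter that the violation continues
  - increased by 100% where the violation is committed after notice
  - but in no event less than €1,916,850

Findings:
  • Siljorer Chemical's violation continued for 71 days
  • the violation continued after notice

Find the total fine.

€1,916,850

First 45 days: 45 × €8,100 = €364,500
Remaining days: (71 − 45) × €12,170 = €316,420
Per-day component: €364,500 + €316,420 = €680,920
Base plus per-day: €93,650 + €680,920 = €774,570
Enhancement: 100% of €774,570 = €774,570
Enhanced fine: €774,570 + €774,570 = €1,549,140
Minimum €1,916,850: €1,549,140 is below the minimum → €1,916,850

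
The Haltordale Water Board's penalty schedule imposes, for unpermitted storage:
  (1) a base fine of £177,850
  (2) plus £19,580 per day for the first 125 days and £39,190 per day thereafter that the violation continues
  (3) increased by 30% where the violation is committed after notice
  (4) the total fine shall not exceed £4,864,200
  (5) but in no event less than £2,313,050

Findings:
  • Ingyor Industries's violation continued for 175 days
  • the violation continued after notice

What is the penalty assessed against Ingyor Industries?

First 125 days: 125 × £19,580 = £2,447,500
Remaining days: (175 − 125) × £39,190 = £1,959,500
Per-day component: £2,447,500 + £1,959,500 = £4,407,000
Base plus per-day: £177,850 + £4,407,000 = £4,584,850
Enhancement: 30% of £4,584,850 = £1,375,455
Enhanced fine: £4,584,850 + £1,375,455 = £5,960,305
Cap at £4,864,200: £5,960,305 exceeds the cap → £4,864,200
Minimum £2,313,050: £4,864,200 meets the minimum, no increase.

£4,864,200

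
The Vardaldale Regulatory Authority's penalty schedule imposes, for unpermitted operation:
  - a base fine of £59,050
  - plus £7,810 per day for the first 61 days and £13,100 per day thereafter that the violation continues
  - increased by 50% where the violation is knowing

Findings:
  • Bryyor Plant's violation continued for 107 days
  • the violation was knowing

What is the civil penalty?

First 61 days: 61 × £7,810 = £476,410
Remaining days: (107 − 61) × £13,100 = £602,600
Per-day component: £476,410 + £602,600 = £1,079,010
Base plus per-day: £59,050 + £1,079,010 = £1,138,060
Enhancement: 50% of £1,138,060 = £569,030
Enhanced fine: £1,138,060 + £569,030 = £1,707,090

Civil penalty: £1,707,090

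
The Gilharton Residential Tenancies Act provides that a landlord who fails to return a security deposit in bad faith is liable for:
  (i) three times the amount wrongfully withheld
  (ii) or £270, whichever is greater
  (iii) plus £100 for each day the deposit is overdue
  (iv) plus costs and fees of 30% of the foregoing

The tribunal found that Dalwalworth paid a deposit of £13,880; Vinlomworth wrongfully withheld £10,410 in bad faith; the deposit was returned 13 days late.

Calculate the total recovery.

Trebled: 3 × £10,410 = £31,230
Minimum £270: £31,230 meets the minimum, no increase.
Late-return penalty: 13 × £100 = £1,300
Damages plus late penalty: £31,230 + £1,300 = £32,530
Costs and fees: 30% of £32,530 = £9,759
Total recovery: £32,530 + £9,759 = £42,289

Recovery: £42,289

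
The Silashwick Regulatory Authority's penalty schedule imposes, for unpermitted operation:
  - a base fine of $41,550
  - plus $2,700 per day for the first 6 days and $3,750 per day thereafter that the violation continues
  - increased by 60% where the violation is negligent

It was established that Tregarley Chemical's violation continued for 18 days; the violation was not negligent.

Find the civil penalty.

$102,750

First 6 days: 6 × $2,700 = $16,200
Remaining days: (18 − 6) × $3,750 = $45,000
Per-day component: $16,200 + $45,000 = $61,200
Base plus per-day: $41,550 + $61,200 = $102,750
The violation was not negligent: no 60% increase.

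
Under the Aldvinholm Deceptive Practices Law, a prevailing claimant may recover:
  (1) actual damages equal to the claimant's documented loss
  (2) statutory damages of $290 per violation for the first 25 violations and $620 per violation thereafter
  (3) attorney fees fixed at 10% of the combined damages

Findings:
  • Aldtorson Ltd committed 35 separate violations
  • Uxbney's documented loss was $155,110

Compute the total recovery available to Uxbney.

First 25 violations: 25 × $290 = $7,250
Remaining violations: (35 − 25) × $620 = $6,200
Statutory damages: $7,250 + $6,200 = $13,450
Combined damages: $155,110 + $13,450 = $168,560
Attorney fees: 10% of $168,560 = $16,856
Total recovery: $168,560 + $16,856 = $185,416

$185,416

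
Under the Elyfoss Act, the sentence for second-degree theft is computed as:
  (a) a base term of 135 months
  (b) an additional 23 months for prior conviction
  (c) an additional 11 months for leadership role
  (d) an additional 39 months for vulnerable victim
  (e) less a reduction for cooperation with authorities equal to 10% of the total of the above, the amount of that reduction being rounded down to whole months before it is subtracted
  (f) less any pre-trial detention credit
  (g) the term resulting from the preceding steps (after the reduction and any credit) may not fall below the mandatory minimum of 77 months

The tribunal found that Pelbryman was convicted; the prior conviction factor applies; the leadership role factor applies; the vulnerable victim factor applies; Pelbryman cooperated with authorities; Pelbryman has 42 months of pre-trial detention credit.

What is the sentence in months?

146 months

Prior conviction enhancement: +23 months
Leadership role enhancement: +11 months
Vulnerable victim enhancement: +39 months
Adjusted term: 135 months + 23 months + 11 months + 39 months = 208 months
Cooperation with authorities reduction: 10% of 208 months = 20 months (rounded down)
After reduction: 208 − 20 = 188 months
Less pre-trial detention credit: 188 months − 42 months = 146 months
Minimum 77 months: 146 months meets the minimum, no increase.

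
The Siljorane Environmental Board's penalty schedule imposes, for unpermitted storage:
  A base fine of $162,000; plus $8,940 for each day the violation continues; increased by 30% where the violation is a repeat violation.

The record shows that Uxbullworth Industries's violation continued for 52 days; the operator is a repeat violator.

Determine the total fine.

$814,944

Per-day component: 52 × $8,940 = $464,880
Base plus per-day: $162,000 + $464,880 = $626,880
Enhancement: 30% of $626,880 = $188,064
Enhanced fine: $626,880 + $188,064 = $814,944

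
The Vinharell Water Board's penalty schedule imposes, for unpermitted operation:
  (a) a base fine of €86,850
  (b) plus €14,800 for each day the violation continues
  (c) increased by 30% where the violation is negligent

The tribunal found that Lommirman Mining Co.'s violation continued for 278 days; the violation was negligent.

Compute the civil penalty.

Per-day component: 278 × €14,800 = €4,114,400
Base plus per-day: €86,850 + €4,114,400 = €4,201,250
Enhancement: 30% of €4,201,250 = €1,260,375
Enhanced fine: €4,201,250 + €1,260,375 = €5,461,625

€5,461,625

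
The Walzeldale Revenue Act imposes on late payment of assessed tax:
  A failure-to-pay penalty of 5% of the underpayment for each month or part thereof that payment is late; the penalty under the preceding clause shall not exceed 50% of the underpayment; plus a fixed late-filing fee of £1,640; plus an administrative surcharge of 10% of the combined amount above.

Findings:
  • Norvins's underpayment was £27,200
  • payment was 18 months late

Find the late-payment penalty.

Accrued rate: 5% × 18 = 90%, capped at 50% → 50%
Failure-to-pay penalty: 50% of £27,200 = £13,600
Penalty before surcharge: £13,600 + £1,640 = £15,240
Administrative surcharge: 10% of £15,240 = £1,524
Total penalty: £15,240 + £1,524 = £16,764

£16,764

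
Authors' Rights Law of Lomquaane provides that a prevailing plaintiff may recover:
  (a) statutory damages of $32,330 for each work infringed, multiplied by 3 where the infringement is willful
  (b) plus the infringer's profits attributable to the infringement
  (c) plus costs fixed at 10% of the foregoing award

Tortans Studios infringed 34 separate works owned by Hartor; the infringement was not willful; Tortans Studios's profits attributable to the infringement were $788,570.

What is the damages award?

$2,076,569

Statutory damages: 34 × $32,330 = $1,099,220
Infringement not willful: no ×3 enhancement.
Combined award: $1,099,220 + $788,570 = $1,887,790
Costs: 10% of $1,887,790 = $188,779
Award plus costs: $1,887,790 + $188,779 = $2,076,569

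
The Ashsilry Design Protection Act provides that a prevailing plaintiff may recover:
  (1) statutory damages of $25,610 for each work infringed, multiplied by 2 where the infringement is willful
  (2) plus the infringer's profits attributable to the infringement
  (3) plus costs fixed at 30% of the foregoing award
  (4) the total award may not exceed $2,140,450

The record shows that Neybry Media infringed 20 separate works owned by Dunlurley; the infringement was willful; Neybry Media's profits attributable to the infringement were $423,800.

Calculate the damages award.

$1,882,660

Statutory damages: 20 × $25,610 = $512,200
Doubled: 2 × $512,200 = $1,024,400
Combined award: $1,024,400 + $423,800 = $1,448,200
Costs: 30% of $1,448,200 = $434,460
Award plus costs: $1,448,200 + $434,460 = $1,882,660
Cap at $2,140,450: $1,882,660 is within the cap, no reduction.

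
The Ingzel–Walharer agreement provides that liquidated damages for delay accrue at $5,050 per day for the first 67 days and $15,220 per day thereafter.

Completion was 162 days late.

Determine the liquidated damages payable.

First 67 days: 67 × $5,050 = $338,350
Remaining days: (162 − 67) × $15,220 = $1,445,900
Accrued per-day damages: $338,350 + $1,445,900 = $1,784,250

$1,784,250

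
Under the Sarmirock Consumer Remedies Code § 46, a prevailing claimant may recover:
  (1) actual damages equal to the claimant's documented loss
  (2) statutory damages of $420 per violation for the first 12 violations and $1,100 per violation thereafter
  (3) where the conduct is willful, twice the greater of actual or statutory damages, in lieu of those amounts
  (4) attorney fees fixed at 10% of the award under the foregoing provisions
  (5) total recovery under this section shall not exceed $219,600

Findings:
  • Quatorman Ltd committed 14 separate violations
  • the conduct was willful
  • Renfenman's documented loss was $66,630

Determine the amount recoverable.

First 12 violations: 12 × $420 = $5,040
Remaining violations: (14 − 12) × $1,100 = $2,200
Statutory damages: $5,040 + $2,200 = $7,240
Greater of actual damages ($66,630) or statutory damages ($7,240): $66,630
Doubled: 2 × $66,630 = $133,260
Attorney fees: 10% of $133,260 = $13,326
Total before cap: $133,260 + $13,326 = $146,586
Cap at $219,600: $146,586 is within the cap, no reduction.

$146,586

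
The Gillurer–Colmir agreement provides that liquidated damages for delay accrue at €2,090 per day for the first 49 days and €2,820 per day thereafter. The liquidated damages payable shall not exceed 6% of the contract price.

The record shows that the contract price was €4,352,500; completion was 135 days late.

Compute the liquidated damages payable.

€261,150

First 49 days: 49 × €2,090 = €102,410
Remaining days: (135 − 49) × €2,820 = €242,520
Accrued per-day damages: €102,410 + €242,520 = €344,930
Cap: 6% of €4,352,500 = €261,150
Cap at €261,150: €344,930 exceeds the cap → €261,150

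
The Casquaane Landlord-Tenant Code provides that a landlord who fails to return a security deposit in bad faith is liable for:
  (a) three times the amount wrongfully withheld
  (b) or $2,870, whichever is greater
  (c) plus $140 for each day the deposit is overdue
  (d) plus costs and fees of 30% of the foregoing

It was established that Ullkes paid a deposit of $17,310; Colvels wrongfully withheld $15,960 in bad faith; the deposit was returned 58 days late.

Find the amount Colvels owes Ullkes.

Trebled: 3 × $15,960 = $47,880
Minimum $2,870: $47,880 meets the minimum, no increase.
Late-return penalty: 58 × $140 = $8,120
Damages plus late penalty: $47,880 + $8,120 = $56,000
Costs and fees: 30% of $56,000 = $16,800
Total recovery: $56,000 + $16,800 = $72,800

$72,800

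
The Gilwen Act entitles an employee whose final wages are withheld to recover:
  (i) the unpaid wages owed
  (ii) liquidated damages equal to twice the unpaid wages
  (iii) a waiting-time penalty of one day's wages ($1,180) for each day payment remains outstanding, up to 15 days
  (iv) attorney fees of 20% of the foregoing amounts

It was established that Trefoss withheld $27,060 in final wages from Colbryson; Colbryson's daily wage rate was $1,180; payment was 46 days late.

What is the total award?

$118,656

Doubled: 2 × $27,060 = $54,120
Penalty days: min(46, 15) = 15
Waiting-time penalty: 15 × $1,180 = $17,700
Subtotal: $27,060 + $54,120 + $17,700 = $98,880
Attorney fees: 20% of $98,880 = $19,776
Total award: $98,880 + $19,776 = $118,656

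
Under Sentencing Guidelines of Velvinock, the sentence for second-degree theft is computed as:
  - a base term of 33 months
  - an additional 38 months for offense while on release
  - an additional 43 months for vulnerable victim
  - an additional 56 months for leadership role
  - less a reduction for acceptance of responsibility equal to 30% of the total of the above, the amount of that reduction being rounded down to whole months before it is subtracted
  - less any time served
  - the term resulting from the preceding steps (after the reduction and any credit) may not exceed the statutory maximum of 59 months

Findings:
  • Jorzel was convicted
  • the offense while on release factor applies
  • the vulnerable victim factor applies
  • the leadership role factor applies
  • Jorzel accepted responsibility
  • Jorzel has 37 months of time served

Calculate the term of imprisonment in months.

59 months

Offense while on release enhancement: +38 months
Vulnerable victim enhancement: +43 months
Leadership role enhancement: +56 months
Adjusted term: 33 months + 38 months + 43 months + 56 months = 170 months
Acceptance of responsibility reduction: 30% of 170 months = 51 months (rounded down)
After reduction: 170 − 51 = 119 months
Less time served: 119 months − 37 months = 82 months
Cap at 59 months: 82 months exceeds the cap → 59 months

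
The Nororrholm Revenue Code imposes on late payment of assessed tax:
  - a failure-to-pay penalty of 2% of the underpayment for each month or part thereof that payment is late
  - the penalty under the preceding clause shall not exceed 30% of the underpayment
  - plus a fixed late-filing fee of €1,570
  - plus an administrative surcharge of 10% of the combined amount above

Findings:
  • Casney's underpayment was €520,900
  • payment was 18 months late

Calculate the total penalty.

Accrued rate: 2% × 18 = 36%, capped at 30% → 30%
Failure-to-pay penalty: 30% of €520,900 = €156,270
Penalty before surcharge: €156,270 + €1,570 = €157,840
Administrative surcharge: 10% of €157,840 = €15,784
Total penalty: €157,840 + €15,784 = €173,624

€173,624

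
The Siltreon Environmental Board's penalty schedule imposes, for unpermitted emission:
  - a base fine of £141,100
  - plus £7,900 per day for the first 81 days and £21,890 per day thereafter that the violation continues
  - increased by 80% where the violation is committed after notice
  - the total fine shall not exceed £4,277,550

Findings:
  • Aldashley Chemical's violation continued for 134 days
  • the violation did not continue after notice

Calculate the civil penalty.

First 81 days: 81 × £7,900 = £639,900
Remaining days: (134 − 81) × £21,890 = £1,160,170
Per-day component: £639,900 + £1,160,170 = £1,800,070
Base plus per-day: £141,100 + £1,800,070 = £1,941,170
The violation did not continue after notice: no 80% increase.
Cap at £4,277,550: £1,941,170 is within the cap, no reduction.

£1,941,170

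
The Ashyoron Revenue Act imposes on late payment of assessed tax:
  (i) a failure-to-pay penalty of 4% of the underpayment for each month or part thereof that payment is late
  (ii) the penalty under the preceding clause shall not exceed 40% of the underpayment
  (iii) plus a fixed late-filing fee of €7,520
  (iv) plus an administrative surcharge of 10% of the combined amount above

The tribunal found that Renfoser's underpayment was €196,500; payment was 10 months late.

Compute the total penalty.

€94,732

Accrued rate: 4% × 10 = 40%, capped at 40% → 40%
Failure-to-pay penalty: 40% of €196,500 = €78,600
Penalty before surcharge: €78,600 + €7,520 = €86,120
Administrative surcharge: 10% of €86,120 = €8,612
Total penalty: €86,120 + €8,612 = €94,732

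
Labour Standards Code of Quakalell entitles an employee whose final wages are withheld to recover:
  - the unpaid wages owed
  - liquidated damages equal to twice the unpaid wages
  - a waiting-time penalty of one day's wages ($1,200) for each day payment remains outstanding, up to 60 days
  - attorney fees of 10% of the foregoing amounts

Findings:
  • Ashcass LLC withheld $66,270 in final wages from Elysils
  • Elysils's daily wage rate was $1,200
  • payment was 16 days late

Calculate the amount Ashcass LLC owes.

Doubled: 2 × $66,270 = $132,540
Penalty days: min(16, 60) = 16
Waiting-time penalty: 16 × $1,200 = $19,200
Subtotal: $66,270 + $132,540 + $19,200 = $218,010
Attorney fees: 10% of $218,010 = $21,801
Total award: $218,010 + $21,801 = $239,811

Total award: $239,811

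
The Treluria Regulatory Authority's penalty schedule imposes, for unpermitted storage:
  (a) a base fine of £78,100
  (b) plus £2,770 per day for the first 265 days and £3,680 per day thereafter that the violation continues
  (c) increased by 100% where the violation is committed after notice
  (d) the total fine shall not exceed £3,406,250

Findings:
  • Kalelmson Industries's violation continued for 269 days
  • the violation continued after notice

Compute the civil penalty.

First 265 days: 265 × £2,770 = £734,050
Remaining days: (269 − 265) × £3,680 = £14,720
Per-day component: £734,050 + £14,720 = £748,770
Base plus per-day: £78,100 + £748,770 = £826,870
Enhancement: 100% of £826,870 = £826,870
Enhanced fine: £826,870 + £826,870 = £1,653,740
Cap at £3,406,250: £1,653,740 is within the cap, no reduction.

Civil penalty: £1,653,740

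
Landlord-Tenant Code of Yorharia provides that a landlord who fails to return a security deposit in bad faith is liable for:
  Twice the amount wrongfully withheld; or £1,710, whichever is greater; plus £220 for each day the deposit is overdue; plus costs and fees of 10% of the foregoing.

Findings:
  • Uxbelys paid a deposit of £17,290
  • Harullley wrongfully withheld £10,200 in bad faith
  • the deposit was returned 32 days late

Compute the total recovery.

Doubled: 2 × £10,200 = £20,400
Minimum £1,710: £20,400 meets the minimum, no increase.
Late-return penalty: 32 × £220 = £7,040
Damages plus late penalty: £20,400 + £7,040 = £27,440
Costs and fees: 10% of £27,440 = £2,744
Total recovery: £27,440 + £2,744 = £30,184

£30,184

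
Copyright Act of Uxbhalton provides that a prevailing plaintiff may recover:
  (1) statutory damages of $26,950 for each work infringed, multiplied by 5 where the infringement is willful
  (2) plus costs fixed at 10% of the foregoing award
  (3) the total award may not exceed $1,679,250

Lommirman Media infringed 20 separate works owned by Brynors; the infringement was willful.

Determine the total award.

$1,679,250

Statutory damages: 20 × $26,950 = $539,000
Multiplied by 5: 5 × $539,000 = $2,695,000
Costs: 10% of $2,695,000 = $269,500
Award plus costs: $2,695,000 + $269,500 = $2,964,500
Cap at $1,679,250: $2,964,500 exceeds the cap → $1,679,250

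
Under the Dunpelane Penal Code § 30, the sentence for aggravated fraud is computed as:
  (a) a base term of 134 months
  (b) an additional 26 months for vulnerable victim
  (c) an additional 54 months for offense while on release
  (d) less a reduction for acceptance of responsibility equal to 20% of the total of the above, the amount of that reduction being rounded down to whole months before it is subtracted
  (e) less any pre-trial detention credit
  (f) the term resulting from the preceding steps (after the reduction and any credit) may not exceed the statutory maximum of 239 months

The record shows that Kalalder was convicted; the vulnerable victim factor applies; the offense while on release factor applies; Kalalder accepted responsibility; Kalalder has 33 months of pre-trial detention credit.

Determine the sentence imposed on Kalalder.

139 months

Vulnerable victim enhancement: +26 months
Offense while on release enhancement: +54 months
Adjusted term: 134 months + 26 months + 54 months = 214 months
Acceptance of responsibility reduction: 20% of 214 months = 42 months (rounded down)
After reduction: 214 − 42 = 172 months
Less pre-trial detention credit: 172 months − 33 months = 139 months
Cap at 239 months: 139 months is within the cap, no reduction.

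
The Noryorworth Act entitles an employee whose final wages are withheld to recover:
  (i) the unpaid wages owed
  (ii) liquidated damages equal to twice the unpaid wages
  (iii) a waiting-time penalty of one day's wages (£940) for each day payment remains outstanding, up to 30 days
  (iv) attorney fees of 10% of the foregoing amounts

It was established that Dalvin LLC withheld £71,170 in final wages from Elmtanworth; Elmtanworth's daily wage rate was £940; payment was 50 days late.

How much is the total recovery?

£265,881

Doubled: 2 × £71,170 = £142,340
Penalty days: min(50, 30) = 30
Waiting-time penalty: 30 × £940 = £28,200
Subtotal: £71,170 + £142,340 + £28,200 = £241,710
Attorney fees: 10% of £241,710 = £24,171
Total award: £241,710 + £24,171 = £265,881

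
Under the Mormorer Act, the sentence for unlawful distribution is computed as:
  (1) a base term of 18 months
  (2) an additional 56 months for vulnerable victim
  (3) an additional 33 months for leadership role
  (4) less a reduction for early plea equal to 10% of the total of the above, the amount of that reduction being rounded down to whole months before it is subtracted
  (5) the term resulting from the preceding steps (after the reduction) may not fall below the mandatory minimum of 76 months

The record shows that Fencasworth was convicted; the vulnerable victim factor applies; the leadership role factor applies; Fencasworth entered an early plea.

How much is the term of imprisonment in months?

97 months

Vulnerable victim enhancement: +56 months
Leadership role enhancement: +33 months
Adjusted term: 18 months + 56 months + 33 months = 107 months
Early plea reduction: 10% of 107 months = 10 months (rounded down)
After reduction: 107 − 10 = 97 months
Minimum 76 months: 97 months meets the minimum, no increase.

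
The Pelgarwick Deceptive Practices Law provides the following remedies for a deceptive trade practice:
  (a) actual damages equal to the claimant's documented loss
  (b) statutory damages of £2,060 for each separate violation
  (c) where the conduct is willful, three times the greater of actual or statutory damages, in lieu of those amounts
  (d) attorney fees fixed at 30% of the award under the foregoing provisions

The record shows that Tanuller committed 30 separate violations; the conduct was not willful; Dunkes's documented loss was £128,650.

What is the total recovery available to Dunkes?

£247,585

Statutory damages: 30 × £2,060 = £61,800
Conduct not willful: the in-lieu enhancement does not apply.
Actual plus statutory damages: £128,650 + £61,800 = £190,450
Attorney fees: 30% of £190,450 = £57,135
Total recovery: £190,450 + £57,135 = £247,585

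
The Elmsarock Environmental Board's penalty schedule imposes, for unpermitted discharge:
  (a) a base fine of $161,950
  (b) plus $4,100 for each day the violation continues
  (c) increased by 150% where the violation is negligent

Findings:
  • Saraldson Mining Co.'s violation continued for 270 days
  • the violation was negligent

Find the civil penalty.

Per-day component: 270 × $4,100 = $1,107,000
Base plus per-day: $161,950 + $1,107,000 = $1,268,950
Enhancement: 150% of $1,268,950 = $1,903,425
Enhanced fine: $1,268,950 + $1,903,425 = $3,172,375

Civil penalty: $3,172,375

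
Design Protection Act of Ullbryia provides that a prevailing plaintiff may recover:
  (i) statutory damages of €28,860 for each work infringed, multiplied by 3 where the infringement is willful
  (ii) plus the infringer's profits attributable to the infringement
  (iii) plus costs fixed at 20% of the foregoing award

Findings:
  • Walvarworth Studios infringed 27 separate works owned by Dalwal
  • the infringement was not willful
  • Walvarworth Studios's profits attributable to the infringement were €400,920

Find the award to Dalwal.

€1,416,168

Statutory damages: 27 × €28,860 = €779,220
Infringement not willful: no ×3 enhancement.
Combined award: €779,220 + €400,920 = €1,180,140
Costs: 20% of €1,180,140 = €236,028
Award plus costs: €1,180,140 + €236,028 = €1,416,168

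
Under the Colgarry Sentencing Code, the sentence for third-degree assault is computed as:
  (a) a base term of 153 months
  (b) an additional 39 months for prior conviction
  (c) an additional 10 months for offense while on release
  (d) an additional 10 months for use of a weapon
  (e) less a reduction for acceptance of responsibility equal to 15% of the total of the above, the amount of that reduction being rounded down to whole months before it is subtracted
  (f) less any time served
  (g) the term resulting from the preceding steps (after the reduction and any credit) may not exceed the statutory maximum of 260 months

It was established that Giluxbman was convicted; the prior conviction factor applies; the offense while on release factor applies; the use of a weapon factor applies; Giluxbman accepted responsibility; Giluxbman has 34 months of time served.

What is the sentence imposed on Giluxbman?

147 months

Prior conviction enhancement: +39 months
Offense while on release enhancement: +10 months
Use of a weapon enhancement: +10 months
Adjusted term: 153 months + 39 months + 10 months + 10 months = 212 months
Acceptance of responsibility reduction: 15% of 212 months = 31 months (rounded down)
After reduction: 212 − 31 = 181 months
Less time served: 181 months − 34 months = 147 months
Cap at 260 months: 147 months is within the cap, no reduction.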